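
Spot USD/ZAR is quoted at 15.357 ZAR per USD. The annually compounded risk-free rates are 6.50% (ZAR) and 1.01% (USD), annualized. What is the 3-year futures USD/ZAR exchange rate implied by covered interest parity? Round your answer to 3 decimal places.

18.000

By covered interest parity, F = S · (1+r_ZAR)^T / (1+r_USD)^T
= 15.357 × 1.207950 / 1.030607 = 15.357 × 1.172076
F = 18.000 ZAR per USD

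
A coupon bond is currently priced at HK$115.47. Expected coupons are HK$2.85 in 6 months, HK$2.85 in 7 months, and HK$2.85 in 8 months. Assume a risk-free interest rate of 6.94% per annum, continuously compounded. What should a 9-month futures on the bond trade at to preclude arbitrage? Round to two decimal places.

HK$112.99

PV(coupons) I = 2.85·e^(−0.0694·6/12) + 2.85·e^(−0.0694·7/12) + 2.85·e^(−0.0694·8/12)
I = 2.7528 + 2.7369 + 2.7211 = 8.2108
F = (S − I)·e^(rT) = (115.47 − 8.2108) · e^(0.0694·9/12)
= 107.2592 · e^0.052050 = 107.2592 × 1.053428 = HK$112.99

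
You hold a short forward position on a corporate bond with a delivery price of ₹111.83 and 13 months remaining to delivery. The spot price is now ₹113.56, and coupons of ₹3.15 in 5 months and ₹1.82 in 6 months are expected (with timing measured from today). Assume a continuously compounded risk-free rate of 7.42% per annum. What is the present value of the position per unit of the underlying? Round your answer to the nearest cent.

PV(remaining coupons) I = 3.15·e^(−0.0742·5/12) + 1.82·e^(−0.0742·6/12) = 4.8078
Current forward F = (S − I)·e^(rT) = (113.56 − 4.8078)·e^(0.0742·13/12) = 108.7522 × 1.083702 = 117.8550
Value (long) = (F − K)·e^(−rT) = (117.8550 − 111.83) × 0.922763 = 5.5596
Short position value = −(long value) = -₹5.56

-₹5.56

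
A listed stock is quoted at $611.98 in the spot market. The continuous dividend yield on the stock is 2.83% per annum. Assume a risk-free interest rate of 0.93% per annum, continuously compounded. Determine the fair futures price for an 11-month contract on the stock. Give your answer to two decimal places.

F = S·e^((r − q)T) = 611.98 · e^((0.0093 − 0.0283) × 11/12)
= 611.98 · e^-0.017417 = 611.98 × 0.982734
F = $601.41

$601.41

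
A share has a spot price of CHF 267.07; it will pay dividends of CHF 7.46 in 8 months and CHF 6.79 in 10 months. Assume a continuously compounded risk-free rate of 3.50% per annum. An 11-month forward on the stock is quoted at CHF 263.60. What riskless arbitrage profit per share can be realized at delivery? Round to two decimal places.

CHF 2.16 per share

PV(dividends) I = 7.46·e^(−0.0350·8/12) + 6.79·e^(−0.0350·10/12) = 13.8828
Fair forward F* = (S − I)·e^(rT) = (267.07 − 13.8828)·e^0.032083 = 253.1872 × 1.032603 = 261.4419
Market CHF 263.60 > fair 261.4419: forward overpriced → cash-and-carry (borrow at r, buy the stock and collect the dividends, short the forward).
Profit at T = |F_mkt − F*| = |263.60 − 261.4419| = CHF 2.16 per share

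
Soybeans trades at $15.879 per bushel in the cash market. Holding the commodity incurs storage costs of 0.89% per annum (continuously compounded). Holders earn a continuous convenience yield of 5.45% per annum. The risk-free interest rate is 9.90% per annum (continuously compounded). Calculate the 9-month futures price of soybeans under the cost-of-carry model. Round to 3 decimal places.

Net carry = r + u − y = 0.0990 + 0.0089 − 0.0545 = 0.0534
F = S·e^((r+u−y)T) = 15.879 · e^(0.0534 × 9/12) = 15.879 · e^0.040050
= 15.879 × 1.040863 = $16.528 per bushel

$16.528 per bushel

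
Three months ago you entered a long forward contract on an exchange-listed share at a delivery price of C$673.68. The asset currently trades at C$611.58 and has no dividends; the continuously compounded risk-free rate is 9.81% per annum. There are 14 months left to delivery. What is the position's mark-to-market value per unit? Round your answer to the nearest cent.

C$10.75

Current fair forward for the remaining 14 months: F = S·e^(r·T), r = 0.0981
F = 611.58 · e^(0.0981 × 14/12) = 611.58 × 1.121257 = 685.7384
Value of long forward = (F − K)·e^(−rT) = (685.7384 − 673.68) · e^(−0.0981·14/12)
= 12.0584 × 0.891857 = 10.75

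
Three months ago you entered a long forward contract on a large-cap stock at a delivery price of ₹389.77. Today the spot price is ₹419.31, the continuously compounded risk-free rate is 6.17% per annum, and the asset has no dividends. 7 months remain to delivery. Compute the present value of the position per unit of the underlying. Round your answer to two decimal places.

Current fair forward for the remaining 7 months: F = S·e^(r·T), r = 0.0617
F = 419.31 · e^(0.0617 × 7/12) = 419.31 × 1.036647 = 434.6765
Value of long forward = (F − K)·e^(−rT) = (434.6765 − 389.77) · e^(−0.0617·7/12)
= 44.9065 × 0.964648 = 43.32

₹43.32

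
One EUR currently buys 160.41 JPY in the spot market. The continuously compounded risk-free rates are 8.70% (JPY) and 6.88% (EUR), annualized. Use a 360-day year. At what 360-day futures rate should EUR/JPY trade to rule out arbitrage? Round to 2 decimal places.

F = S·e^((r_JPY − r_EUR)T) = 160.41 · e^((0.0870 − 0.0688) × 360/360)
= 160.41 · e^0.018200 = 160.41 × 1.018367
F = 163.36 JPY per EUR

163.36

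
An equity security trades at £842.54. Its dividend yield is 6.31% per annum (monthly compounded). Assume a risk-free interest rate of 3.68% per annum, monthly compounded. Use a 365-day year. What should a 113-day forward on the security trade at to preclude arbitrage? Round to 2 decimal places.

£835.74

F = S · (1+r/12)^(12T) / (1+q/12)^(12T)
= 842.54 × 1.011440 / 1.019675 = 842.54 × 0.991924
F = £835.74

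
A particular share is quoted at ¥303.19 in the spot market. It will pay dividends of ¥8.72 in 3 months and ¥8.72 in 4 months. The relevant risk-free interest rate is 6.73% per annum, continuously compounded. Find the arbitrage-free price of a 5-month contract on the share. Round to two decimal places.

PV(dividends) I = 8.72·e^(−0.0673·3/12) + 8.72·e^(−0.0673·4/12)
I = 8.5745 + 8.5266 = 17.1011
F = (S − I)·e^(rT) = (303.19 − 17.1011) · e^(0.0673·5/12)
= 286.0889 · e^0.028042 = 286.0889 × 1.028439 = ¥294.22

¥294.22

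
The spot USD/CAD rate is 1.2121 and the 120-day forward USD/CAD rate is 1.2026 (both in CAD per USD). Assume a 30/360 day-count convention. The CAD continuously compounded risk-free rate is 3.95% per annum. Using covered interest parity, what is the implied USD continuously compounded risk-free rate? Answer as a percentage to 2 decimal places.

F = S·e^((r_CAD − r_USD)T) ⇒ r_USD = r_CAD − ln(F/S)/T
ln(1.2026/1.2121) = -0.007869; /(120/360) = -0.023607
r_USD = 0.0395 + 0.023607 = 0.063107
r_USD = 6.31%

6.31%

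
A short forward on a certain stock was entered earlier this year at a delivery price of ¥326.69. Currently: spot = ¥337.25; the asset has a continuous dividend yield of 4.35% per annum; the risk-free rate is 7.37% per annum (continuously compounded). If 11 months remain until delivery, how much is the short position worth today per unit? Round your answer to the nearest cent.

Current fair forward for the remaining 11 months: F = S·e^((r − q)·T), (r − q) = 0.0737 − 0.0435 = 0.0302
F = 337.25 · e^(0.0302 × 11/12) = 337.25 × 1.028070 = 346.7166
Value of long forward = (F − K)·e^(−rT) = (346.7166 − 326.69) · e^(−0.0737·11/12)
= 20.0266 × 0.934673 = 18.72
Short position value = −(long value) = -¥18.72

-¥18.72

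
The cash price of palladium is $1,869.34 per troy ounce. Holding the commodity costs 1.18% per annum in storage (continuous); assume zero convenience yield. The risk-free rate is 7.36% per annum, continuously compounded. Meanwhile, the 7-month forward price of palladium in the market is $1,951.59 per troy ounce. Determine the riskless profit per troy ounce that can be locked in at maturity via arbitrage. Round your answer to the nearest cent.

$13.23 per troy ounce

Fair forward: F* = S·e^(carry·T), with carry = (r + u) = 0.0736 + 0.0118 = 0.0854
F* = 1869.34 · e^(0.0854 × 7/12) = 1869.34 · e^0.04981667 = 1869.34 × 1.05107838 = $1964.8229
Market $1951.59 < fair $1964.8229: forward underpriced → reverse cash-and-carry (short spot, go long the forward).
At maturity, profit = |F_mkt − F*| = |1951.59 − 1964.8229| = $13.23 per troy ounce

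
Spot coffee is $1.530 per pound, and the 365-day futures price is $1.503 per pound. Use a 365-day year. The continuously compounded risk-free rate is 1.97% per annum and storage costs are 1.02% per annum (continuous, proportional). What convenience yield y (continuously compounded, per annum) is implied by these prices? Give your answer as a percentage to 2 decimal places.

F = S·e^((r+u−y)T) ⇒ (r+u−y) = ln(F/S)/T
ln(1.503/1.530) = -0.017805; /T ⇒ -0.017805
y = r + u − ln(F/S)/T = 0.0197 + 0.0102 + 0.017805 = 0.047705
y = 4.77%

4.77%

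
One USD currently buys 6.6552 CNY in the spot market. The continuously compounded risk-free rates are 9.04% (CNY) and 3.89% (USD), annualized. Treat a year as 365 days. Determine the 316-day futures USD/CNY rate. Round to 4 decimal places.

6.9586

F = S·e^((r_CNY − r_USD)T) = 6.6552 · e^((0.0904 − 0.0389) × 316/365)
= 6.6552 · e^0.044586 = 6.6552 × 1.045595
F = 6.9586 CNY per USD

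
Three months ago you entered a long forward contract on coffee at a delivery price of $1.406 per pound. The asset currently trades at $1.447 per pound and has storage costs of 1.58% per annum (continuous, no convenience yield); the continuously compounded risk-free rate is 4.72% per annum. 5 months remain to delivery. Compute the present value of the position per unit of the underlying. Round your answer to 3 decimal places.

$0.078 per pound

Current fair forward for the remaining 5 months: F = S·e^((r + u)·T), (r + u) = 0.0472 + 0.0158 = 0.0630
F = 1.447 · e^(0.0630 × 5/12) = 1.447 × 1.026598 = 1.4855
Value of long forward = (F − K)·e^(−rT) = (1.4855 − 1.406) · e^(−0.0472·5/12)
= 0.0795 × 0.980525 = 0.078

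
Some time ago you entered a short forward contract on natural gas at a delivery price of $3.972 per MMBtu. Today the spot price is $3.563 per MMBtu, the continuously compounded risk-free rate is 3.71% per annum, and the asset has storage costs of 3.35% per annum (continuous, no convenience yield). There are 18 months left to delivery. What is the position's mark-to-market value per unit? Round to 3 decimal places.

$0.010 per MMBtu

Current fair forward for the remaining 18 months: F = S·e^((r + u)·T), (r + u) = 0.0371 + 0.0335 = 0.0706
F = 3.563 · e^(0.0706 × 18/12) = 3.563 × 1.111711 = 3.9610
Value of long forward = (F − K)·e^(−rT) = (3.9610 − 3.972) · e^(−0.0371·18/12)
= -0.0110 × 0.945870 = -0.010
Short position value = −(long value) = $0.010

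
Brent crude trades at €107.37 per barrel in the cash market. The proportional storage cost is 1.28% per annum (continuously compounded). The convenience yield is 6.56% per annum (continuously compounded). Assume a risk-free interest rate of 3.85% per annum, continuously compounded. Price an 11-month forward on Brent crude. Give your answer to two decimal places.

€105.97 per barrel

Net carry = r + u − y = 0.0385 + 0.0128 − 0.0656 = -0.0143
F = S·e^((r+u−y)T) = 107.37 · e^(-0.0143 × 11/12) = 107.37 · e^-0.013108
= 107.37 × 0.986978 = €105.97 per barrel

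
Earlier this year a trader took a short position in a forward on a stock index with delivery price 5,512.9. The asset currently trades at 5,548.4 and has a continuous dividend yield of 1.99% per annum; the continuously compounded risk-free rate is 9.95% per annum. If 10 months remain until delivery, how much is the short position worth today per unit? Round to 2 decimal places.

-382.92

Current fair forward for the remaining 10 months: F = S·e^((r − q)·T), (r − q) = 0.0995 − 0.0199 = 0.0796
F = 5548.4 · e^(0.0796 × 10/12) = 5548.4 × 1.06858285 = 5928.9251
Value of long forward = (F − K)·e^(−rT) = (5928.9251 − 5512.9) · e^(−0.0995·10/12)
= 416.0251 × 0.92042785 = 382.92
Short position value = −(long value) = -382.92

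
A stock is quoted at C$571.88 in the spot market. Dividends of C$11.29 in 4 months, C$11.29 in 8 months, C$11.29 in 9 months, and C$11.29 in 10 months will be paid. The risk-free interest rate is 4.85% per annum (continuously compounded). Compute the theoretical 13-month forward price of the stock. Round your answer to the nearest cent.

C$556.60

PV(dividends) I = 11.29·e^(−0.0485·4/12) + 11.29·e^(−0.0485·8/12) + 11.29·e^(−0.0485·9/12) + 11.29·e^(−0.0485·10/12)
I = 11.1089 + 10.9308 + 10.8867 + 10.8428 = 43.7692
F = (S − I)·e^(rT) = (571.88 − 43.7692) · e^(0.0485·13/12)
= 528.1108 · e^0.052542 = 528.1108 × 1.053947 = C$556.60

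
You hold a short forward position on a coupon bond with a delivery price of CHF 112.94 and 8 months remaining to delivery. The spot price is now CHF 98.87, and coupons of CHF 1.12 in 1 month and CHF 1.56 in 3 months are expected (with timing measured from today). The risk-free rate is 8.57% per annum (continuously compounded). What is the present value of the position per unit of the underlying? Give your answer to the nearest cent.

PV(remaining coupons) I = 1.12·e^(−0.0857·1/12) + 1.56·e^(−0.0857·3/12) = 2.6390
Current forward F = (S − I)·e^(rT) = (98.87 − 2.6390)·e^(0.0857·8/12) = 96.2310 × 1.058797 = 101.8891
Value (long) = (F − K)·e^(−rT) = (101.8891 − 112.94) × 0.944468 = -10.4372
Short position value = −(long value) = CHF 10.44

CHF 10.44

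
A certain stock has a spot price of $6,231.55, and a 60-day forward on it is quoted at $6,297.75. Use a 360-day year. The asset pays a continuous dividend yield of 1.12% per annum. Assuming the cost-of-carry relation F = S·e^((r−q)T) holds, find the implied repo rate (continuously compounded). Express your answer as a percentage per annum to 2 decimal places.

7.46%

From F = S·e^((r−q)T): (r − q) = ln(F/S)/T
ln(6297.75/6231.55) = ln(1.010623) = 0.010567
(r − q) = 0.010567 / (60/360) = 0.063402
r = ln(F/S)/T + q = 0.063402 + 0.0112 = 0.074602
r = 7.46%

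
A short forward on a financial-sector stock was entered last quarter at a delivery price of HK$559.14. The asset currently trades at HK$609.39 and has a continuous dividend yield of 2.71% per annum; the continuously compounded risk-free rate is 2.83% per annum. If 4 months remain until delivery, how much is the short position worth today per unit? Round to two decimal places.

Current fair forward for the remaining 4 months: F = S·e^((r − q)·T), (r − q) = 0.0283 − 0.0271 = 0.0012
F = 609.39 · e^(0.0012 × 4/12) = 609.39 × 1.000400 = 609.6338
Value of long forward = (F − K)·e^(−rT) = (609.6338 − 559.14) · e^(−0.0283·4/12)
= 50.4938 × 0.990611 = 50.02
Short position value = −(long value) = -HK$50.02

-HK$50.02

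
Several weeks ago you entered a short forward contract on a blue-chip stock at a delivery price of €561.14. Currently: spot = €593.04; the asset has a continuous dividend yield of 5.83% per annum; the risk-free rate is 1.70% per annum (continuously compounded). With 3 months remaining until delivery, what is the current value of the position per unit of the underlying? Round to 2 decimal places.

Current fair forward for the remaining 3 months: F = S·e^((r − q)·T), (r − q) = 0.0170 − 0.0583 = -0.0413
F = 593.04 · e^(-0.0413 × 3/12) = 593.04 × 0.989728 = 586.9483
Value of long forward = (F − K)·e^(−rT) = (586.9483 − 561.14) · e^(−0.0170·3/12)
= 25.8083 × 0.995759 = 25.70
Short position value = −(long value) = -€25.70

-€25.70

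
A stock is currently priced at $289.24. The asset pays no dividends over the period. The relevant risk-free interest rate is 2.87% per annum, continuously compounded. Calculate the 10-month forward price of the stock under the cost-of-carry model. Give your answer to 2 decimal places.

$296.24

F = S·e^(rT) = 289.24 · e^(0.0287 × 10/12)
= 289.24 · e^0.023917 = 289.24 × 1.024205
F = $296.24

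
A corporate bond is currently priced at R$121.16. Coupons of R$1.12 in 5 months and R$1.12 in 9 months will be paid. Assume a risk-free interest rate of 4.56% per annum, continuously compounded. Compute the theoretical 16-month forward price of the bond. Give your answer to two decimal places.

R$126.44

PV(coupons) I = 1.12·e^(−0.0456·5/12) + 1.12·e^(−0.0456·9/12)
I = 1.0989 + 1.0823 = 2.1812
F = (S − I)·e^(rT) = (121.16 − 2.1812) · e^(0.0456·16/12)
= 118.9788 · e^0.060800 = 118.9788 × 1.062686 = R$126.44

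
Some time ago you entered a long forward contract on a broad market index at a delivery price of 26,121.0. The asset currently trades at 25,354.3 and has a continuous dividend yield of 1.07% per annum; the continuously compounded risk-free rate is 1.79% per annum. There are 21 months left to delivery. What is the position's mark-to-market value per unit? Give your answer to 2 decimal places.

Current fair forward for the remaining 21 months: F = S·e^((r − q)·T), (r − q) = 0.0179 − 0.0107 = 0.0072
F = 25354.3 · e^(0.0072 × 21/12) = 25354.3 × 1.01267971 = 25675.7852
Value of long forward = (F − K)·e^(−rT) = (25675.7852 − 26121.0) · e^(−0.0179·21/12)
= -445.2148 × 0.96916054 = -431.48

-431.48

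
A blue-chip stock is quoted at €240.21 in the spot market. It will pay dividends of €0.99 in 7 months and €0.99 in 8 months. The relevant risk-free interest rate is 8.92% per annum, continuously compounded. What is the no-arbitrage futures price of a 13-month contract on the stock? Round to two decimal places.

€262.52

PV(dividends) I = 0.99·e^(−0.0892·7/12) + 0.99·e^(−0.0892·8/12)
I = 0.9398 + 0.9328 = 1.8726
F = (S − I)·e^(rT) = (240.21 − 1.8726) · e^(0.0892·13/12)
= 238.3374 · e^0.096633 = 238.3374 × 1.101456 = €262.52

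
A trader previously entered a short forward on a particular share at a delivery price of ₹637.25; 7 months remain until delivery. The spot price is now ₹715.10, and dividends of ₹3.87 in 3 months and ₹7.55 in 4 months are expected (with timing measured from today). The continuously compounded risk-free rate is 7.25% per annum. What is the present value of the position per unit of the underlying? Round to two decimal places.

PV(remaining dividends) I = 3.87·e^(−0.0725·3/12) + 7.55·e^(−0.0725·4/12) = 11.1702
Current forward F = (S − I)·e^(rT) = (715.10 − 11.1702)·e^(0.0725·7/12) = 703.9298 × 1.043199 = 734.3389
Value (long) = (F − K)·e^(−rT) = (734.3389 − 637.25) × 0.958590 = 93.0684
Short position value = −(long value) = -₹93.07

-₹93.07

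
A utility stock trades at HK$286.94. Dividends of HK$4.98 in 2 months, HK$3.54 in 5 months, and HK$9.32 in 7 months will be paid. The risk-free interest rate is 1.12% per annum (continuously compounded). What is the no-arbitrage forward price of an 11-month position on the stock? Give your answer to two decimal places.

HK$271.96

PV(dividends) I = 4.98·e^(−0.0112·2/12) + 3.54·e^(−0.0112·5/12) + 9.32·e^(−0.0112·7/12)
I = 4.9707 + 3.5235 + 9.2593 = 17.7535
F = (S − I)·e^(rT) = (286.94 − 17.7535) · e^(0.0112·11/12)
= 269.1865 · e^0.010267 = 269.1865 × 1.010320 = HK$271.96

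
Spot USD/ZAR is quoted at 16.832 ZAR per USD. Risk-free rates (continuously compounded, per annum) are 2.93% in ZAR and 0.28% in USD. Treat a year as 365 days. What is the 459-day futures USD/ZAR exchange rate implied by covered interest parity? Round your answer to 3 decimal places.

F = S·e^((r_ZAR − r_USD)T) = 16.832 · e^((0.0293 − 0.0028) × 459/365)
= 16.832 · e^0.033325 = 16.832 × 1.033886
F = 17.402 ZAR per USD

17.402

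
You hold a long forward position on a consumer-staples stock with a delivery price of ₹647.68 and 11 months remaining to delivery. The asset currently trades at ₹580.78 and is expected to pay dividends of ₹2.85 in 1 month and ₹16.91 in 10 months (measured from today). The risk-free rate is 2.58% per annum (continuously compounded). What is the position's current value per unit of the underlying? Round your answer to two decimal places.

PV(remaining dividends) I = 2.85·e^(−0.0258·1/12) + 16.91·e^(−0.0258·10/12) = 19.3942
Current forward F = (S − I)·e^(rT) = (580.78 − 19.3942)·e^(0.0258·11/12) = 561.3858 × 1.023932 = 574.8209
Value (long) = (F − K)·e^(−rT) = (574.8209 − 647.68) × 0.976627 = -71.1562
Value = -₹71.16

-₹71.16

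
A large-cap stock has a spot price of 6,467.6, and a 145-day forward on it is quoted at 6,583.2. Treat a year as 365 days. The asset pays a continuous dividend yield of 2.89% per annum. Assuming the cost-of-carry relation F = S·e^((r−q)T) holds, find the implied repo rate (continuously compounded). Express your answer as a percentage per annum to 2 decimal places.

7.35%

From F = S·e^((r−q)T): (r − q) = ln(F/S)/T
ln(6583.2/6467.6) = ln(1.017874) = 0.017716
(r − q) = 0.017716 / (145/365) = 0.044595
r = ln(F/S)/T + q = 0.044595 + 0.0289 = 0.073495
r = 7.35%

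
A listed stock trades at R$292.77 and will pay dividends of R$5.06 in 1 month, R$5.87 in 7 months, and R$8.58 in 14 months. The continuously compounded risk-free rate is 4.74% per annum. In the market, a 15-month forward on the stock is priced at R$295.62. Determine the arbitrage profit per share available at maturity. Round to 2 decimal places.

PV(dividends) I = 5.06·e^(−0.0474·1/12) + 5.87·e^(−0.0474·7/12) + 8.58·e^(−0.0474·14/12) = 18.8684
Fair forward F* = (S − I)·e^(rT) = (292.77 − 18.8684)·e^0.059250 = 273.9016 × 1.061040 = 290.6206
Market R$295.62 > fair 290.6206: forward overpriced → cash-and-carry (borrow at r, buy the stock and collect the dividends, short the forward).
Profit at T = |F_mkt − F*| = |295.62 − 290.6206| = R$5.00 per share

R$5.00 per share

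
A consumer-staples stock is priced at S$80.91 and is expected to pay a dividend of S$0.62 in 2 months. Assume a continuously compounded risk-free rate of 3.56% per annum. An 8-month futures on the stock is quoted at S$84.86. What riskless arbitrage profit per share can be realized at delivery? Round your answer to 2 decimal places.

PV(dividends) I = 0.62·e^(−0.0356·2/12) = 0.6163
Fair futures F* = (S − I)·e^(rT) = (80.91 − 0.6163)·e^0.023733 = 80.2937 × 1.024017 = 82.2221
Market S$84.86 > fair 82.2221: forward overpriced → cash-and-carry (borrow at r, buy the stock and collect the dividends, short the forward).
Profit at T = |F_mkt − F*| = |84.86 − 82.2221| = S$2.64 per share

S$2.64 per share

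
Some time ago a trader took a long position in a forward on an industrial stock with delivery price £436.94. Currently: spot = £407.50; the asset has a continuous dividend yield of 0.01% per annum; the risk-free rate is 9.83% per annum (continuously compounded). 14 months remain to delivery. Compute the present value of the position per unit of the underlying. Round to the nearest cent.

Current fair forward for the remaining 14 months: F = S·e^((r − q)·T), (r − q) = 0.0983 − 0.0001 = 0.0982
F = 407.50 · e^(0.0982 × 14/12) = 407.50 × 1.121387 = 456.9652
Value of long forward = (F − K)·e^(−rT) = (456.9652 − 436.94) · e^(−0.0983·14/12)
= 20.0252 × 0.891648 = 17.86

£17.86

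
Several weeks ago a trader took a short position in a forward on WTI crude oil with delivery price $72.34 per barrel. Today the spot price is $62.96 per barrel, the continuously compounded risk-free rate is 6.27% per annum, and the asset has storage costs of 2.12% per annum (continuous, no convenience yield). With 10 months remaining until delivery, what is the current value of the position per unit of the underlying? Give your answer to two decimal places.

Current fair forward for the remaining 10 months: F = S·e^((r + u)·T), (r + u) = 0.0627 + 0.0212 = 0.0839
F = 62.96 · e^(0.0839 × 10/12) = 62.96 × 1.072419 = 67.5195
Value of long forward = (F − K)·e^(−rT) = (67.5195 − 72.34) · e^(−0.0627·10/12)
= -4.8205 × 0.949092 = -4.58
Short position value = −(long value) = $4.58

$4.58 per barrel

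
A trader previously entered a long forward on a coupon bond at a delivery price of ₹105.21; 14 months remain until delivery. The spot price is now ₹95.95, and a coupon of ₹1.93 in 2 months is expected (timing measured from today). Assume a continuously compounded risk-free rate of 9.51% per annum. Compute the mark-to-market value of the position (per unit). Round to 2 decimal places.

-₹0.11

PV(remaining coupons) I = 1.93·e^(−0.0951·2/12) = 1.8997
Current forward F = (S − I)·e^(rT) = (95.95 − 1.8997)·e^(0.0951·14/12) = 94.0503 × 1.117339 = 105.0861
Value (long) = (F − K)·e^(−rT) = (105.0861 − 105.21) × 0.894983 = -0.1109
Value = -₹0.11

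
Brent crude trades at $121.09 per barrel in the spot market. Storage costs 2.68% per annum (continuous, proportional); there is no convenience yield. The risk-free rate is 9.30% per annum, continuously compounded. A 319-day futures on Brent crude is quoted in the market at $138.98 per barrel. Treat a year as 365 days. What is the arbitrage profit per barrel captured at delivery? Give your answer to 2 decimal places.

Fair futures: F* = S·e^(carry·T), with carry = (r + u) = 0.0930 + 0.0268 = 0.1198
F* = 121.09 · e^(0.1198 × 319/365) = 121.09 · e^0.104702 = 121.09 × 1.110380 = $134.4559
Market $138.98 > fair $134.4559: forward overpriced → cash-and-carry (buy spot, short the forward).
At maturity, profit = |F_mkt − F*| = |138.98 − 134.4559| = $4.52 per barrel

$4.52 per barrel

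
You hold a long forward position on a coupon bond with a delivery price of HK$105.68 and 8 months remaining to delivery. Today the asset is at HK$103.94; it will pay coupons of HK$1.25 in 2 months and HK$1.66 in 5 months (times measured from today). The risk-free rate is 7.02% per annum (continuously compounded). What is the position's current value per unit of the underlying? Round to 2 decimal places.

HK$0.24

PV(remaining coupons) I = 1.25·e^(−0.0702·2/12) + 1.66·e^(−0.0702·5/12) = 2.8476
Current forward F = (S − I)·e^(rT) = (103.94 − 2.8476)·e^(0.0702·8/12) = 101.0924 × 1.047912 = 105.9359
Value (long) = (F − K)·e^(−rT) = (105.9359 − 105.68) × 0.954278 = 0.2442
Value = HK$0.24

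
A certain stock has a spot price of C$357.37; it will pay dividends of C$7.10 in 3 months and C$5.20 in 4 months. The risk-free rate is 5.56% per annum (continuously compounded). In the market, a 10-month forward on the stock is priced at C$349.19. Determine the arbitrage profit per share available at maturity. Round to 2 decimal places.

PV(dividends) I = 7.10·e^(−0.0556·3/12) + 5.20·e^(−0.0556·4/12) = 12.1065
Fair forward F* = (S − I)·e^(rT) = (357.37 − 12.1065)·e^0.046333 = 345.2635 × 1.047423 = 361.6369
Market C$349.19 < fair 361.6369: forward underpriced → reverse cash-and-carry (short the stock, invest proceeds at r, pay the dividends, go long the forward).
Profit at T = |F_mkt − F*| = |349.19 − 361.6369| = C$12.45 per share

C$12.45 per share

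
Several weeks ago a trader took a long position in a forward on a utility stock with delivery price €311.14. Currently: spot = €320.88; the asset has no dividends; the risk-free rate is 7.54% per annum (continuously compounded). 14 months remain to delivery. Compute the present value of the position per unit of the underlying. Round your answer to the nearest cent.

€35.94

Current fair forward for the remaining 14 months: F = S·e^(r·T), r = 0.0754
F = 320.88 · e^(0.0754 × 14/12) = 320.88 × 1.091952 = 350.3856
Value of long forward = (F − K)·e^(−rT) = (350.3856 − 311.14) · e^(−0.0754·14/12)
= 39.2456 × 0.915791 = 35.94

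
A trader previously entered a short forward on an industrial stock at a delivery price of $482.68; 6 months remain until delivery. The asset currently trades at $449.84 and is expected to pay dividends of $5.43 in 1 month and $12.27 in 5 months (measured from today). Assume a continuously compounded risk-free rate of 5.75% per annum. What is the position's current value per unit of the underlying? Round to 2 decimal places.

PV(remaining dividends) I = 5.43·e^(−0.0575·1/12) + 12.27·e^(−0.0575·5/12) = 17.3836
Current forward F = (S − I)·e^(rT) = (449.84 − 17.3836)·e^(0.0575·6/12) = 432.4564 × 1.029167 = 445.0699
Value (long) = (F − K)·e^(−rT) = (445.0699 − 482.68) × 0.971659 = -36.5442
Short position value = −(long value) = $36.54

$36.54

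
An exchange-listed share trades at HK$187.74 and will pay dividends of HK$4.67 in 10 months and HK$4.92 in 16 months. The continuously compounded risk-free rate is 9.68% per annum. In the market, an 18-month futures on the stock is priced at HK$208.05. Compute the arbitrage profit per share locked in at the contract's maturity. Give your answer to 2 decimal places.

PV(dividends) I = 4.67·e^(−0.0968·10/12) + 4.92·e^(−0.0968·16/12) = 8.6323
Fair futures F* = (S − I)·e^(rT) = (187.74 − 8.6323)·e^0.145200 = 179.1077 × 1.156271 = 207.0970
Market HK$208.05 > fair 207.0970: forward overpriced → cash-and-carry (borrow at r, buy the stock and collect the dividends, short the forward).
Profit at T = |F_mkt − F*| = |208.05 − 207.0970| = HK$0.95 per share

HK$0.95 per share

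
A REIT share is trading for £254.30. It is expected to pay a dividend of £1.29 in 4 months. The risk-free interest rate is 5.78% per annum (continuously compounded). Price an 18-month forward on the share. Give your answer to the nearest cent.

£275.95

PV(dividends) I = 1.29·e^(−0.0578·4/12)
I = 1.2654
F = (S − I)·e^(rT) = (254.30 − 1.2654) · e^(0.0578·18/12)
= 253.0346 · e^0.086700 = 253.0346 × 1.090569 = £275.95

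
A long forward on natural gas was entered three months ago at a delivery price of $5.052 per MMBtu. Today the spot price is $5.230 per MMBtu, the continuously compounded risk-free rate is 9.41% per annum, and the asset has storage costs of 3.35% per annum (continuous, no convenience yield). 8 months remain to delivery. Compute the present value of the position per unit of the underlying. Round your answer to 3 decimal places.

$0.603 per MMBtu

Current fair forward for the remaining 8 months: F = S·e^((r + u)·T), (r + u) = 0.0941 + 0.0335 = 0.1276
F = 5.230 · e^(0.1276 × 8/12) = 5.230 × 1.088790 = 5.6944
Value of long forward = (F − K)·e^(−rT) = (5.6944 − 5.052) · e^(−0.0941·8/12)
= 0.6424 × 0.939194 = 0.603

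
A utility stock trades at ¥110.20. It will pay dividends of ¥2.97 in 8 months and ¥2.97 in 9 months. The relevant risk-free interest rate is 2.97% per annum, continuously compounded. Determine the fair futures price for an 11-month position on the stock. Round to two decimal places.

¥107.26

PV(dividends) I = 2.97·e^(−0.0297·8/12) + 2.97·e^(−0.0297·9/12)
I = 2.9118 + 2.9046 = 5.8164
F = (S − I)·e^(rT) = (110.20 − 5.8164) · e^(0.0297·11/12)
= 104.3836 · e^0.027225 = 104.3836 × 1.027599 = ¥107.26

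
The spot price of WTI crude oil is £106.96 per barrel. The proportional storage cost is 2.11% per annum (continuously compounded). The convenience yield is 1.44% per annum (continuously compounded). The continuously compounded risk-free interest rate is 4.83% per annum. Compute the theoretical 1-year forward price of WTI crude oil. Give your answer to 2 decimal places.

£113.01 per barrel

Net carry = r + u − y = 0.0483 + 0.0211 − 0.0144 = 0.0550
F = S·e^((r+u−y)T) = 106.96 · e^(0.0550 × 1) = 106.96 · e^0.055000
= 106.96 × 1.056541 = £113.01 per barrel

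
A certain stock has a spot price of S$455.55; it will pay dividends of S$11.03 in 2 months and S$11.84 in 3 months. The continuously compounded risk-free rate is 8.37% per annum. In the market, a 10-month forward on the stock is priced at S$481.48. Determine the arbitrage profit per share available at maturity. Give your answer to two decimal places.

S$17.12 per share

PV(dividends) I = 11.03·e^(−0.0837·2/12) + 11.84·e^(−0.0837·3/12) = 22.4720
Fair forward F* = (S − I)·e^(rT) = (455.55 − 22.4720)·e^0.069750 = 433.0780 × 1.072240 = 464.3636
Market S$481.48 > fair 464.3636: forward overpriced → cash-and-carry (borrow at r, buy the stock and collect the dividends, short the forward).
Profit at T = |F_mkt − F*| = |481.48 − 464.3636| = S$17.12 per share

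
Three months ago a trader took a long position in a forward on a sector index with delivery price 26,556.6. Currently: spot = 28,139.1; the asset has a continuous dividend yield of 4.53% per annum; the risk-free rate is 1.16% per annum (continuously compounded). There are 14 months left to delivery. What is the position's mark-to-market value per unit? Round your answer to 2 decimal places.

Current fair forward for the remaining 14 months: F = S·e^((r − q)·T), (r − q) = 0.0116 − 0.0453 = -0.0337
F = 28139.1 · e^(-0.0337 × 14/12) = 28139.1 × 0.96144620 = 27054.2308
Value of long forward = (F − K)·e^(−rT) = (27054.2308 − 26556.6) · e^(−0.0116·14/12)
= 497.6308 × 0.98655783 = 490.94

490.94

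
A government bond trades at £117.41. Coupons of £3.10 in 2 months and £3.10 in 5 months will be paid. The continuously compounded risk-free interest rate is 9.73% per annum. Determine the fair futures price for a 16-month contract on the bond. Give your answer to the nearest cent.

£126.81

PV(coupons) I = 3.10·e^(−0.0973·2/12) + 3.10·e^(−0.0973·5/12)
I = 3.0501 + 2.9768 = 6.0269
F = (S − I)·e^(rT) = (117.41 − 6.0269) · e^(0.0973·16/12)
= 111.3831 · e^0.129733 = 111.3831 × 1.138524 = £126.81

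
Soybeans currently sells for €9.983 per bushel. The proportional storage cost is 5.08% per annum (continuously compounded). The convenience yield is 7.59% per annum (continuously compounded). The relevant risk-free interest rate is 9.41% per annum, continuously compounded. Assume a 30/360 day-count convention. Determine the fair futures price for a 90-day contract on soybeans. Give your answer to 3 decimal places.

€10.157 per bushel

Net carry = r + u − y = 0.0941 + 0.0508 − 0.0759 = 0.0690
F = S·e^((r+u−y)T) = 9.983 · e^(0.0690 × 90/360) = 9.983 · e^0.017250
= 9.983 × 1.017400 = €10.157 per bushel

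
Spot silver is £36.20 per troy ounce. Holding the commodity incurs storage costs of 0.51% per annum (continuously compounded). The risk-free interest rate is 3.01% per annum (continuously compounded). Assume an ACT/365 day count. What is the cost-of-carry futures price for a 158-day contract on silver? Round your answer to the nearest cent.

Net carry = r + u − y = 0.0301 + 0.0051 − 0.0000 = 0.0352
F = S·e^((r+u−y)T) = 36.20 · e^(0.0352 × 158/365) = 36.20 · e^0.015237
= 36.20 × 1.015354 = £36.76 per troy ounce

£36.76 per troy ounce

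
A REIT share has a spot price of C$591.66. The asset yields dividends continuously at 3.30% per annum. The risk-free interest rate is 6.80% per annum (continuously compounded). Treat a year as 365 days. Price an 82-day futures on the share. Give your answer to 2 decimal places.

F = S·e^((r − q)T) = 591.66 · e^((0.0680 − 0.0330) × 82/365)
= 591.66 · e^0.007863 = 591.66 × 1.007894
F = C$596.33

C$596.33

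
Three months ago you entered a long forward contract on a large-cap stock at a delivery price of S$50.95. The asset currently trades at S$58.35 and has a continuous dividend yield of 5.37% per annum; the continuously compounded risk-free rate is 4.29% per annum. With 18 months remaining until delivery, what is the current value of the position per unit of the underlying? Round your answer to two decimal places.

Current fair forward for the remaining 18 months: F = S·e^((r − q)·T), (r − q) = 0.0429 − 0.0537 = -0.0108
F = 58.35 · e^(-0.0108 × 18/12) = 58.35 × 0.983931 = 57.4124
Value of long forward = (F − K)·e^(−rT) = (57.4124 − 50.95) · e^(−0.0429·18/12)
= 6.4624 × 0.937677 = 6.06

S$6.06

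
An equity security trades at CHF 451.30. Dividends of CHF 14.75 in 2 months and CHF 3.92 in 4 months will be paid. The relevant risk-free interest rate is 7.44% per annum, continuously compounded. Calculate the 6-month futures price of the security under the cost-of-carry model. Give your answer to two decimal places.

PV(dividends) I = 14.75·e^(−0.0744·2/12) + 3.92·e^(−0.0744·4/12)
I = 14.5682 + 3.8240 = 18.3922
F = (S − I)·e^(rT) = (451.30 − 18.3922) · e^(0.0744·6/12)
= 432.9078 · e^0.037200 = 432.9078 × 1.037901 = CHF 449.32

CHF 449.32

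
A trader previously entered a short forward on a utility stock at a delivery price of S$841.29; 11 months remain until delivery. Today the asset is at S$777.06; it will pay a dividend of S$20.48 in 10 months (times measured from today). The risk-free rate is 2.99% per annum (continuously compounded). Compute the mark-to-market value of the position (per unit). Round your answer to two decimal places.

S$61.46

PV(remaining dividends) I = 20.48·e^(−0.0299·10/12) = 19.9760
Current forward F = (S − I)·e^(rT) = (777.06 − 19.9760)·e^(0.0299·11/12) = 757.0840 × 1.027787 = 778.1211
Value (long) = (F − K)·e^(−rT) = (778.1211 − 841.29) × 0.972964 = -61.4611
Short position value = −(long value) = S$61.46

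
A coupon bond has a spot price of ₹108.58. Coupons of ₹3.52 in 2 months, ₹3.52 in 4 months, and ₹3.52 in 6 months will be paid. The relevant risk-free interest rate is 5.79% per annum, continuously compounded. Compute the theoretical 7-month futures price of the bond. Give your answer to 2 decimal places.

₹101.60

PV(coupons) I = 3.52·e^(−0.0579·2/12) + 3.52·e^(−0.0579·4/12) + 3.52·e^(−0.0579·6/12)
I = 3.4862 + 3.4527 + 3.4196 = 10.3585
F = (S − I)·e^(rT) = (108.58 − 10.3585) · e^(0.0579·7/12)
= 98.2215 · e^0.033775 = 98.2215 × 1.034352 = ₹101.60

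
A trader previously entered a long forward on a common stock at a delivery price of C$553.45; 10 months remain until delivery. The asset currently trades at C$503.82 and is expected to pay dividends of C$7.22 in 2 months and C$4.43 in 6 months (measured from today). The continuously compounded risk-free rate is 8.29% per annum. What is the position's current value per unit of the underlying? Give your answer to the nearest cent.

PV(remaining dividends) I = 7.22·e^(−0.0829·2/12) + 4.43·e^(−0.0829·6/12) = 11.3711
Current forward F = (S − I)·e^(rT) = (503.82 − 11.3711)·e^(0.0829·10/12) = 492.4489 × 1.071525 = 527.6713
Value (long) = (F − K)·e^(−rT) = (527.6713 − 553.45) × 0.933249 = -24.0579
Value = -C$24.06

-C$24.06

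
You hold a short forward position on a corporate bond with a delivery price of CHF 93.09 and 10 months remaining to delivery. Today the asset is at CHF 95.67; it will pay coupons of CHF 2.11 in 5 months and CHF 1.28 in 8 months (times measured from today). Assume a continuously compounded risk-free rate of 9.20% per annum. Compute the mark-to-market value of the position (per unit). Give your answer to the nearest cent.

PV(remaining coupons) I = 2.11·e^(−0.0920·5/12) + 1.28·e^(−0.0920·8/12) = 3.2345
Current forward F = (S − I)·e^(rT) = (95.67 − 3.2345)·e^(0.0920·10/12) = 92.4355 × 1.079682 = 99.8009
Value (long) = (F − K)·e^(−rT) = (99.8009 − 93.09) × 0.926199 = 6.2156
Short position value = −(long value) = -CHF 6.22

-CHF 6.22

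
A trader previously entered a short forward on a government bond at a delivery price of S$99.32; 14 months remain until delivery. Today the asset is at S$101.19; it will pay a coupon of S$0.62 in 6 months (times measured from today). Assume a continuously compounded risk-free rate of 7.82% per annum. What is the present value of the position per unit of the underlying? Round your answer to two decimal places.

PV(remaining coupons) I = 0.62·e^(−0.0782·6/12) = 0.5962
Current forward F = (S − I)·e^(rT) = (101.19 − 0.5962)·e^(0.0782·14/12) = 100.5938 × 1.095525 = 110.2030
Value (long) = (F − K)·e^(−rT) = (110.2030 − 99.32) × 0.912805 = 9.9341
Short position value = −(long value) = -S$9.93

-S$9.93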